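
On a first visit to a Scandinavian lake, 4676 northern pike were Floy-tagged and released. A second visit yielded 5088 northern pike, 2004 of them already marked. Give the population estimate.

N = 11,872

If marked individuals mix randomly, R/C ≈ M/N, giving N ≈ M·C/R.
N = (4676 × 5088) / 2004 = 23791488 / 2004 = 11872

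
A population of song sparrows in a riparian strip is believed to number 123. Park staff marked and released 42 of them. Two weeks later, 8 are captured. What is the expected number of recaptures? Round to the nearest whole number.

expected recaptures ≈ 3

The marked fraction of the population is 42/123, so in a sample of 8 expect C·(M/N) marked.
E[R] = 42 × 8 / 123 = 336 / 123 ≈ 2.7 → 3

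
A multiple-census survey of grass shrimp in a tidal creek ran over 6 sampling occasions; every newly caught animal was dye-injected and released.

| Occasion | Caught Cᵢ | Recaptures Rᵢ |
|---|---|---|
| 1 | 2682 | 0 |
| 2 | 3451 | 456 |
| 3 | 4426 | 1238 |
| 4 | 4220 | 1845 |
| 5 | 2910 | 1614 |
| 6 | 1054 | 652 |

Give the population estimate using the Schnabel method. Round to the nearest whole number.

Marked at large before each occasion: Mᵢ = Σⱼ<ᵢ (Cⱼ − Rⱼ) → M1=0, M2=2682, M3=5677, M4=8865, M5=11240, M6=12536
Σ MᵢCᵢ = 0·2682 + 2682·3451 + 5677·4426 + 8865·4220 + 11240·2910 + 12536·1054 = 0 + 9255582 + 25126402 + 37410300 + 32708400 + 13212944 = 117713628
Σ Rᵢ = 0 + 456 + 1238 + 1845 + 1614 + 652 = 5805
N̂ = 117713628 / 5805 ≈ 20278.0 → 20278

N ≈ 20,278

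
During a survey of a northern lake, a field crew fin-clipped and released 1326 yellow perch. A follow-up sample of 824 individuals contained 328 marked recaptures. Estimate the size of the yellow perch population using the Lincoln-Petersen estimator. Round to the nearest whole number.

If marked individuals mix randomly, R/C ≈ M/N, giving N ≈ M·C/R.
N = (1326 × 824) / 328 = 1092624 / 328 ≈ 3331.2 → 3331

N ≈ 3331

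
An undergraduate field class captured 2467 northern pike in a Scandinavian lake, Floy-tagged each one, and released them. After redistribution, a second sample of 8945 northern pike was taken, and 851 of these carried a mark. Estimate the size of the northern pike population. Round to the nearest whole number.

N ≈ 25,931

N = (2467 × 8945) / 851 = 22067315 / 851 ≈ 25931.0 → 25931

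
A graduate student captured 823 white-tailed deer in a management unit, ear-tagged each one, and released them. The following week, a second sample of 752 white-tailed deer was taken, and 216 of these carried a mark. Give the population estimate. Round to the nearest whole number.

N ≈ 2865

If marked individuals mix randomly, R/C ≈ M/N, giving N ≈ M·C/R.
N = (823 × 752) / 216 = 618896 / 216 ≈ 2865.3 → 2865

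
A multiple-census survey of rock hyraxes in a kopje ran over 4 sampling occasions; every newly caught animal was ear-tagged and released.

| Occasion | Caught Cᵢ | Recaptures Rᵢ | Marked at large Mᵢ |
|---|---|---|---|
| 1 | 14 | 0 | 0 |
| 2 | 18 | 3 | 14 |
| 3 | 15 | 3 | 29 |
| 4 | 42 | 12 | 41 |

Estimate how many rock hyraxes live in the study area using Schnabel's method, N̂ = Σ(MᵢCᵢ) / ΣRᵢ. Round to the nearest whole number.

N ≈ 134

Σ MᵢCᵢ = 0·14 + 14·18 + 29·15 + 41·42 = 0 + 252 + 435 + 1722 = 2409
Σ Rᵢ = 0 + 3 + 3 + 12 = 18
N̂ = 2409 / 18 ≈ 133.8 → 134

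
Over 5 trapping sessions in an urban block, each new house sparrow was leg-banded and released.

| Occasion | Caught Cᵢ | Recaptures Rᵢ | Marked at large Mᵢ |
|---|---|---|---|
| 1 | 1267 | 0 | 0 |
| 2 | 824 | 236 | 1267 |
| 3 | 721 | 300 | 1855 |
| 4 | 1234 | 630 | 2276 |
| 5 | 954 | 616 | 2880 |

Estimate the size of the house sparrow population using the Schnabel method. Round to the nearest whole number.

N ≈ 4454

Σ MᵢCᵢ = 0·1267 + 1267·824 + 1855·721 + 2276·1234 + 2880·954 = 0 + 1044008 + 1337455 + 2808584 + 2747520 = 7937567
Σ Rᵢ = 0 + 236 + 300 + 630 + 616 = 1782
N̂ = 7937567 / 1782 ≈ 4454.3 → 4454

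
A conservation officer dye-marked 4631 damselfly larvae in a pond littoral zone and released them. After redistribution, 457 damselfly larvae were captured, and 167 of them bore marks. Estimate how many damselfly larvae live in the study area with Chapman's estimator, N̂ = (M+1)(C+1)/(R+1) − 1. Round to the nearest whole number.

N̂ = (4631+1)(457+1)/(167+1) − 1 = 4632·458/168 − 1
= 2121456/168 − 1 ≈ 12627.7 − 1 ≈ 12626.7 → 12627

N ≈ 12,627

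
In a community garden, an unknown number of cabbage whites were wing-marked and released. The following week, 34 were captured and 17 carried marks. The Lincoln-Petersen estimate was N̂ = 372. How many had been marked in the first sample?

From N = M·C/R: M = N·R / C = 372·17 / 34 = 6324 / 34 = 186.

M = 186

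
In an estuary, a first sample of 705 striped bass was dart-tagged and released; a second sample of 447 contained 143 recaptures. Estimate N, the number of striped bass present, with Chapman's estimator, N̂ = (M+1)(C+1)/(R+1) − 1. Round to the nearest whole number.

N ≈ 2195

N̂ = (705+1)(447+1)/(143+1) − 1 = 706·448/144 − 1
= 316288/144 − 1 ≈ 2196.4 − 1 ≈ 2195.4 → 2195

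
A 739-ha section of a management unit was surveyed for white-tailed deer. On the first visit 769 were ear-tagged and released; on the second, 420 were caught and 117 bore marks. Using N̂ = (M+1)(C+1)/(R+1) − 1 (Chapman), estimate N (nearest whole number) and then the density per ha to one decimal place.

density ≈ 3.7 white-tailed deer per ha

N̂ = 770·421/118 − 1 = 324170/118 − 1 ≈ 2746.2 → 2746
Density = N̂ / area = 2746 / 739 ≈ 3.72 → 3.7 per ha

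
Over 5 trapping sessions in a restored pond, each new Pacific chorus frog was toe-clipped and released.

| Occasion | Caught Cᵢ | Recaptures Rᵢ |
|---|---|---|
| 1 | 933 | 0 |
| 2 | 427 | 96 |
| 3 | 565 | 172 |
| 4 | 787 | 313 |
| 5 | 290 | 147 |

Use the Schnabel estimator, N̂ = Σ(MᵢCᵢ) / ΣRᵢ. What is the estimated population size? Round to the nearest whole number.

N ≈ 4168

Marked at large before each occasion: Mᵢ = Σⱼ<ᵢ (Cⱼ − Rⱼ) → M1=0, M2=933, M3=1264, M4=1657, M5=2131
Σ MᵢCᵢ = 0·933 + 933·427 + 1264·565 + 1657·787 + 2131·290 = 0 + 398391 + 714160 + 1304059 + 617990 = 3034600
Σ Rᵢ = 0 + 96 + 172 + 313 + 147 = 728
N̂ = 3034600 / 728 ≈ 4168.4 → 4168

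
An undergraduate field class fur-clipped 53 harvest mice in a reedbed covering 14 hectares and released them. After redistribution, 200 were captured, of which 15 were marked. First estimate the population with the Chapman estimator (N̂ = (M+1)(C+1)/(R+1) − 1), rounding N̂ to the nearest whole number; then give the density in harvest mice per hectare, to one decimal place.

N̂ = 54·201/16 − 1 = 10854/16 − 1 ≈ 677.4 → 677
Density = N̂ / area = 677 / 14 ≈ 48.36 → 48.4 per hectare

density ≈ 48.4 harvest mice per hectare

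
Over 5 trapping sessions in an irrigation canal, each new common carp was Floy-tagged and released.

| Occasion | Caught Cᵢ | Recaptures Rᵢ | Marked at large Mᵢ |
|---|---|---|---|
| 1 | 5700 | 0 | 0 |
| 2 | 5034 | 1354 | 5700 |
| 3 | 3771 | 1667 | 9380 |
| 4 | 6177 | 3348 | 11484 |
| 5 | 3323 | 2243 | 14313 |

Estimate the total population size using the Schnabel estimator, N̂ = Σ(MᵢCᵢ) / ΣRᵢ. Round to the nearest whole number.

N ≈ 21,199

Σ MᵢCᵢ = 0·5700 + 5700·5034 + 9380·3771 + 11484·6177 + 14313·3323 = 0 + 28693800 + 35371980 + 70936668 + 47562099 = 182564547
Σ Rᵢ = 0 + 1354 + 1667 + 3348 + 2243 = 8612
N̂ = 182564547 / 8612 ≈ 21198.9 → 21199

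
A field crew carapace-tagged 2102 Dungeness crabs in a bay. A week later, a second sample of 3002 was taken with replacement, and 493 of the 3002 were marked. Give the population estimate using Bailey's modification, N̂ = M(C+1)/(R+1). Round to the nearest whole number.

N ≈ 12,778

N̂ = 2102·(3002+1)/(493+1) = 2102·3003/494 = 6312306/494 ≈ 12777.9 → 12778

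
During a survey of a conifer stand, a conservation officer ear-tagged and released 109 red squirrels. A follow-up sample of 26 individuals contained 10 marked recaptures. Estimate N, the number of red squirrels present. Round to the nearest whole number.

N ≈ 283

The marked fraction in the recapture sample should equal the marked fraction in the population: 10/26 = 109/N.
N = (109 × 26) / 10 = 2834 / 10 ≈ 283.4 → 283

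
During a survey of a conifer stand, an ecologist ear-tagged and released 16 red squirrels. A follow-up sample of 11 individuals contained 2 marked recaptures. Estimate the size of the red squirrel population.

N = (16 × 11) / 2 = 176 / 2 = 88

N = 88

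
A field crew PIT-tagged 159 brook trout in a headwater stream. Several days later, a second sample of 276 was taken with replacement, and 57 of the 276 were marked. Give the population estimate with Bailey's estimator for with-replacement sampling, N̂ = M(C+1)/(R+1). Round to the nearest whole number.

N ≈ 759

N̂ = 159·(276+1)/(57+1) = 159·277/58 = 44043/58 ≈ 759.4 → 759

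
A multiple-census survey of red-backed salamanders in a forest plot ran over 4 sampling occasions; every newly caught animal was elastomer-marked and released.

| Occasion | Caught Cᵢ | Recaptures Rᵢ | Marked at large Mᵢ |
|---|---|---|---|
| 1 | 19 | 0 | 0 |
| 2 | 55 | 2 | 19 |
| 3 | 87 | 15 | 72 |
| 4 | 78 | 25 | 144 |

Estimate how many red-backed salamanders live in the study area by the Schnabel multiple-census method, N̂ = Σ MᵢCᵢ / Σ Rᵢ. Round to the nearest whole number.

Σ MᵢCᵢ = 0·19 + 19·55 + 72·87 + 144·78 = 0 + 1045 + 6264 + 11232 = 18541
Σ Rᵢ = 0 + 2 + 15 + 25 = 42
N̂ = 18541 / 42 ≈ 441.45 → 441

N ≈ 441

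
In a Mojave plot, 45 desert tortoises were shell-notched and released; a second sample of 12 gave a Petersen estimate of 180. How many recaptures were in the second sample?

R = 3

From N = M·C/R: R = M·C / N = 45·12 / 180 = 540 / 180 = 3.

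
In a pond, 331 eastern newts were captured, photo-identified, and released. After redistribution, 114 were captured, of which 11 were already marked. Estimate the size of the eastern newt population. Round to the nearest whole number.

N ≈ 3430

N = (331 × 114) / 11 = 37734 / 11 ≈ 3430.4 → 3430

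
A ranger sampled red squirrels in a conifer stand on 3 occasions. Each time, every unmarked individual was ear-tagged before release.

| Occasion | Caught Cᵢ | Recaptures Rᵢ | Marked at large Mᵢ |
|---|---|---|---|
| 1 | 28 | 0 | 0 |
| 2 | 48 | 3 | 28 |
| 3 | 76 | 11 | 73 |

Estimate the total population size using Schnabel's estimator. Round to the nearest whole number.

N ≈ 492

Σ MᵢCᵢ = 0·28 + 28·48 + 73·76 = 0 + 1344 + 5548 = 6892
Σ Rᵢ = 0 + 3 + 11 = 14
N̂ = 6892 / 14 ≈ 492.3 → 492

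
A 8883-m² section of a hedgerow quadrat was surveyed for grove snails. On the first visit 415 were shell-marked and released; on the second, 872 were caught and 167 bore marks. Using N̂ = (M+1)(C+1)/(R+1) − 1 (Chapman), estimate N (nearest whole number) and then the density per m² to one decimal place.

N̂ = 416·873/168 − 1 = 363168/168 − 1 ≈ 2160.7 → 2161
Density = N̂ / area = 2161 / 8883 ≈ 0.24 → 0.2 per m²

density ≈ 0.2 grove snails per m²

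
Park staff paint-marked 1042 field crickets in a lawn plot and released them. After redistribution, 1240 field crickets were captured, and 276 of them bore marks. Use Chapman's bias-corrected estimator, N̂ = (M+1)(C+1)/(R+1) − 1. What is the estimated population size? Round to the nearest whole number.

N̂ = (1042+1)(1240+1)/(276+1) − 1 = 1043·1241/277 − 1
= 1294363/277 − 1 ≈ 4672.8 − 1 ≈ 4671.8 → 4672

N ≈ 4672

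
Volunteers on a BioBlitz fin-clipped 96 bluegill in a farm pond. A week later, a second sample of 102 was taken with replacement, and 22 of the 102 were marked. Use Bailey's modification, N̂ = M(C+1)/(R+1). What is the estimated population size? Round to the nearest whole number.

N̂ = 96·(102+1)/(22+1) = 96·103/23 = 9888/23 ≈ 429.9 → 430

N ≈ 430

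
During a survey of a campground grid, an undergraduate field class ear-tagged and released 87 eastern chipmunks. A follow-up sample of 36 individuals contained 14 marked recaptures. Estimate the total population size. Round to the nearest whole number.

N = (87 × 36) / 14 = 3132 / 14 ≈ 223.7 → 224

N ≈ 224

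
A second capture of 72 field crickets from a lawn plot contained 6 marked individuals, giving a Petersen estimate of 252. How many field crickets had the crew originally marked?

M = 21

From N = M·C/R: M = N·R / C = 252·6 / 72 = 1512 / 72 = 21.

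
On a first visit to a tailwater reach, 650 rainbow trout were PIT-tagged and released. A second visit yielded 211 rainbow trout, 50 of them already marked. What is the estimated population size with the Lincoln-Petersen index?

N = 2743

Lincoln-Petersen assumes M/N = R/C, so N = M·C / R.
N = (650 × 211) / 50 = 137150 / 50 = 2743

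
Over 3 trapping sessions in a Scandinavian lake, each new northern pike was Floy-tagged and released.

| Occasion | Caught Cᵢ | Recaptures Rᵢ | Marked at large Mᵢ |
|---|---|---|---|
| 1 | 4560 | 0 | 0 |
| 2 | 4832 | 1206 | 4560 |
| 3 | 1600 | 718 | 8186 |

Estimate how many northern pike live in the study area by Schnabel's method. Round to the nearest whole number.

N ≈ 18,260

Σ MᵢCᵢ = 0·4560 + 4560·4832 + 8186·1600 = 0 + 22033920 + 13097600 = 35131520
Σ Rᵢ = 0 + 1206 + 718 = 1924
N̂ = 35131520 / 1924 ≈ 18259.6 → 18260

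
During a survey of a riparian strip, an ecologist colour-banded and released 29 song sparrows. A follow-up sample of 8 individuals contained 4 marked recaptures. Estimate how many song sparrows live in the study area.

N = 58

The marked fraction in the recapture sample should equal the marked fraction in the population: 4/8 = 29/N.
N = (29 × 8) / 4 = 232 / 4 = 58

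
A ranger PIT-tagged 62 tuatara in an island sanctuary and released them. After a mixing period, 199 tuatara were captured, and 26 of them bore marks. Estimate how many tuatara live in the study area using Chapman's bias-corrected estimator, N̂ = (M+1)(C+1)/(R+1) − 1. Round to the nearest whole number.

N̂ = (62+1)(199+1)/(26+1) − 1 = 63·200/27 − 1
= 12600/27 − 1 ≈ 466.7 − 1 ≈ 465.7 → 466

N ≈ 466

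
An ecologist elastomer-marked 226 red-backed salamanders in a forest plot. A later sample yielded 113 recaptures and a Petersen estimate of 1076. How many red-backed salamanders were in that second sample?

C = 538

From N = M·C/R: C = N·R / M = 1076·113 / 226 = 121588 / 226 = 538.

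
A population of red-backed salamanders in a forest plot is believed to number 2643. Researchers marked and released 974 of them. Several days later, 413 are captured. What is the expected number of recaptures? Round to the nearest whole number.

expected recaptures ≈ 152

Expected recaptures E[R] = M·C / N.
E[R] = 974 × 413 / 2643 = 402262 / 2643 ≈ 152.2 → 152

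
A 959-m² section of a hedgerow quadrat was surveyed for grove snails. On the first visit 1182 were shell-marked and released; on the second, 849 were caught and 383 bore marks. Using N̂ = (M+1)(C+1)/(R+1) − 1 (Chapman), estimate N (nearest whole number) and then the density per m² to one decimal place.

density ≈ 2.7 grove snails per m²

N̂ = 1183·850/384 − 1 = 1005550/384 − 1 ≈ 2617.6 → 2618
Density = N̂ / area = 2618 / 959 ≈ 2.73 → 2.7 per m²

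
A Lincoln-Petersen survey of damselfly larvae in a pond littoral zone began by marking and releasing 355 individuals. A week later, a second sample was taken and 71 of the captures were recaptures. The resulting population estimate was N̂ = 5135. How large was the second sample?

From N = M·C/R: C = N·R / M = 5135·71 / 355 = 364585 / 355 = 1027.

C = 1027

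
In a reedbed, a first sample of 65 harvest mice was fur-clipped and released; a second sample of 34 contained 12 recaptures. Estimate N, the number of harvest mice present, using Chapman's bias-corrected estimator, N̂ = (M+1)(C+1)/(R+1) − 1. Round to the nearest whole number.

N ≈ 177

N̂ = (65+1)(34+1)/(12+1) − 1 = 66·35/13 − 1
= 2310/13 − 1 ≈ 177.7 − 1 ≈ 176.7 → 177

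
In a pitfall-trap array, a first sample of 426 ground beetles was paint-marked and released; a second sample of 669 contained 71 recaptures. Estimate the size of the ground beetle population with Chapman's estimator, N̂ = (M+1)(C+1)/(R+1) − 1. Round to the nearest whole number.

N ≈ 3972

N̂ = (426+1)(669+1)/(71+1) − 1 = 427·670/72 − 1
= 286090/72 − 1 ≈ 3973.47 − 1 ≈ 3972.47 → 3972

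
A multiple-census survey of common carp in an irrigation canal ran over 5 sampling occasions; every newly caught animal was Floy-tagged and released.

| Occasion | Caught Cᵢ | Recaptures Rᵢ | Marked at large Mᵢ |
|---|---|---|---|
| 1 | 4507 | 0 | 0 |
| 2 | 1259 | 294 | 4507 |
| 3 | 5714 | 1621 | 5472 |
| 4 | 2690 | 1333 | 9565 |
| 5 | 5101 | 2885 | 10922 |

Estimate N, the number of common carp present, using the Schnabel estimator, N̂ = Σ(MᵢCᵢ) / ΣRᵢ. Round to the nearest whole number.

Σ MᵢCᵢ = 0·4507 + 4507·1259 + 5472·5714 + 9565·2690 + 10922·5101 = 0 + 5674313 + 31267008 + 25729850 + 55713122 = 118384293
Σ Rᵢ = 0 + 294 + 1621 + 1333 + 2885 = 6133
N̂ = 118384293 / 6133 ≈ 19302.8 → 19303

N ≈ 19,303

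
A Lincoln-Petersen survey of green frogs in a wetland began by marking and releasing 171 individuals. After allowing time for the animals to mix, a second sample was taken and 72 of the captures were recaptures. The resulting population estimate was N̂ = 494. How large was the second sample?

C = 208

From N = M·C/R: C = N·R / M = 494·72 / 171 = 35568 / 171 = 208.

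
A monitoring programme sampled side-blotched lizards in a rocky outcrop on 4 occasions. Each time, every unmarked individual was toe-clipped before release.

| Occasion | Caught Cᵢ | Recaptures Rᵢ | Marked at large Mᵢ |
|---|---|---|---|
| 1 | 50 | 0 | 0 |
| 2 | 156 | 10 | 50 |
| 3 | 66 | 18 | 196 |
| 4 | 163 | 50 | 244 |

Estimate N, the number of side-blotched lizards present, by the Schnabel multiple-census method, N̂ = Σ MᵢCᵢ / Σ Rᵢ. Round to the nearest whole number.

Σ MᵢCᵢ = 0·50 + 50·156 + 196·66 + 244·163 = 0 + 7800 + 12936 + 39772 = 60508
Σ Rᵢ = 0 + 10 + 18 + 50 = 78
N̂ = 60508 / 78 ≈ 775.7 → 776

N ≈ 776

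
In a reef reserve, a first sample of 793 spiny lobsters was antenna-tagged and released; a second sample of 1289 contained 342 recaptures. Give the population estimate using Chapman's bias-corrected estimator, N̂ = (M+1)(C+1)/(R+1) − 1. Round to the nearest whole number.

N ≈ 2985

N̂ = (793+1)(1289+1)/(342+1) − 1 = 794·1290/343 − 1
= 1024260/343 − 1 ≈ 2986.2 − 1 ≈ 2985.2 → 2985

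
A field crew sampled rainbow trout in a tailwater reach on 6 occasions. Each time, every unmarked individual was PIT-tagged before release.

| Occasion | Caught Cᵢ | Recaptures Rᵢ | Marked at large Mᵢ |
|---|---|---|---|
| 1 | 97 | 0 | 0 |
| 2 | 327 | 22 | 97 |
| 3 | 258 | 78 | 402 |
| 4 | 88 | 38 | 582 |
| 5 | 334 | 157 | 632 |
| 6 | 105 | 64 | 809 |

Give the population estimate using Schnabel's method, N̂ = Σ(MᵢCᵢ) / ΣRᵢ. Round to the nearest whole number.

N ≈ 1345

Σ MᵢCᵢ = 0·97 + 97·327 + 402·258 + 582·88 + 632·334 + 809·105 = 0 + 31719 + 103716 + 51216 + 211088 + 84945 = 482684
Σ Rᵢ = 0 + 22 + 78 + 38 + 157 + 64 = 359
N̂ = 482684 / 359 ≈ 1344.5 → 1345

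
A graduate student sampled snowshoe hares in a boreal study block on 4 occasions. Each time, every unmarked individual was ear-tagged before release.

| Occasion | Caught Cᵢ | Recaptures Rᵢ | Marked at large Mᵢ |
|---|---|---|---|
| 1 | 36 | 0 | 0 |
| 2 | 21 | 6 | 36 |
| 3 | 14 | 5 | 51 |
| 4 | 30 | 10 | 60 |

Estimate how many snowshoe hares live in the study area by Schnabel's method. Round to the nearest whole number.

Σ MᵢCᵢ = 0·36 + 36·21 + 51·14 + 60·30 = 0 + 756 + 714 + 1800 = 3270
Σ Rᵢ = 0 + 6 + 5 + 10 = 21
N̂ = 3270 / 21 ≈ 155.7 → 156

N ≈ 156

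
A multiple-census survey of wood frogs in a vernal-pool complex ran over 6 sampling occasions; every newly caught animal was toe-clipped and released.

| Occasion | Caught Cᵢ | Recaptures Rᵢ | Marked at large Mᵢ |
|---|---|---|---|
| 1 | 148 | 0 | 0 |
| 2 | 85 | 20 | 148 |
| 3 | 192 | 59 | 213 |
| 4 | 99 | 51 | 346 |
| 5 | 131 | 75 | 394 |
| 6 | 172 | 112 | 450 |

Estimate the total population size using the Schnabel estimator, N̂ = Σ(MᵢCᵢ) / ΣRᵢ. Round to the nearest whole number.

Σ MᵢCᵢ = 0·148 + 148·85 + 213·192 + 346·99 + 394·131 + 450·172 = 0 + 12580 + 40896 + 34254 + 51614 + 77400 = 216744
Σ Rᵢ = 0 + 20 + 59 + 51 + 75 + 112 = 317
N̂ = 216744 / 317 ≈ 683.7 → 684

N ≈ 684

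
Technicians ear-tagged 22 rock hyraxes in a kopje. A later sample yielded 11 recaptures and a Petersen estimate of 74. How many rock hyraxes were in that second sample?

C = 37

From N = M·C/R: C = N·R / M = 74·11 / 22 = 814 / 22 = 37.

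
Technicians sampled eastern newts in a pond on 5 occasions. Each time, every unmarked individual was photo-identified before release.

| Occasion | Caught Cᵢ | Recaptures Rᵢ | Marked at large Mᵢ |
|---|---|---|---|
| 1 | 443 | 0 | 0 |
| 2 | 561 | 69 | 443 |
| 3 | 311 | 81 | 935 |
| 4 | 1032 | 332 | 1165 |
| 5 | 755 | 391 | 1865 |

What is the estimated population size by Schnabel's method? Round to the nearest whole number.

Σ MᵢCᵢ = 0·443 + 443·561 + 935·311 + 1165·1032 + 1865·755 = 0 + 248523 + 290785 + 1202280 + 1408075 = 3149663
Σ Rᵢ = 0 + 69 + 81 + 332 + 391 = 873
N̂ = 3149663 / 873 ≈ 3607.9 → 3608

N ≈ 3608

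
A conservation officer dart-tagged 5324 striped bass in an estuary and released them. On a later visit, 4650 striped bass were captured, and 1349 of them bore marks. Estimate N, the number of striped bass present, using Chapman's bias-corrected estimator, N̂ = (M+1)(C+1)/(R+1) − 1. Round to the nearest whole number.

N̂ = (5324+1)(4650+1)/(1349+1) − 1 = 5325·4651/1350 − 1
= 24766575/1350 − 1 ≈ 18345.6 − 1 ≈ 18344.6 → 18345

N ≈ 18,345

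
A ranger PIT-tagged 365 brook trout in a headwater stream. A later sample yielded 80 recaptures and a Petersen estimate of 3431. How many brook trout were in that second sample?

C = 752

From N = M·C/R: C = N·R / M = 3431·80 / 365 = 274480 / 365 = 752.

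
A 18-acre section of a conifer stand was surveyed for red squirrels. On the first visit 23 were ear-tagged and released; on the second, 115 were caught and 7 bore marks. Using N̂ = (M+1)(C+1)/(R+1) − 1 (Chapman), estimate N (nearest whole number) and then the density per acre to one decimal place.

N̂ = 24·116/8 − 1 = 2784/8 − 1 = 347
Density = N̂ / area = 347 / 18 ≈ 19.28 → 19.3 per acre

density ≈ 19.3 red squirrels per acre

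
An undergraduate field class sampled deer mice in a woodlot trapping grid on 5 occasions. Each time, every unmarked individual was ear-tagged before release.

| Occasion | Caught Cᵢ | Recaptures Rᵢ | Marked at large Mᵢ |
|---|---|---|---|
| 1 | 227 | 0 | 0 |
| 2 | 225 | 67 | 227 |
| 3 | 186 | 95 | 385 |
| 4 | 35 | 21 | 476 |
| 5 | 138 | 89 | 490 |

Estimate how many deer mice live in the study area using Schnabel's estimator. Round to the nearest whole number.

Σ MᵢCᵢ = 0·227 + 227·225 + 385·186 + 476·35 + 490·138 = 0 + 51075 + 71610 + 16660 + 67620 = 206965
Σ Rᵢ = 0 + 67 + 95 + 21 + 89 = 272
N̂ = 206965 / 272 ≈ 760.9 → 761

N ≈ 761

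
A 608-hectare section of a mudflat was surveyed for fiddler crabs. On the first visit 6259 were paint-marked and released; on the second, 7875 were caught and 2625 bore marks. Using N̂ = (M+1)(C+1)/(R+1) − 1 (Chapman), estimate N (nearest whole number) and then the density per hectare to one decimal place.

density ≈ 30.9 fiddler crabs per hectare

N̂ = 6260·7876/2626 − 1 = 49303760/2626 − 1 ≈ 18774.2 → 18774
Density = N̂ / area = 18774 / 608 ≈ 30.88 → 30.9 per hectare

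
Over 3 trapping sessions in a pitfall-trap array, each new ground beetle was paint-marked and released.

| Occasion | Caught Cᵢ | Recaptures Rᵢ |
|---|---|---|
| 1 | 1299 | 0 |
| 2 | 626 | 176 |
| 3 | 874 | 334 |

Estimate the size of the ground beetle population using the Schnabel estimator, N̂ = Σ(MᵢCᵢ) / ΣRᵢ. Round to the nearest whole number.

N ≈ 4592

Marked at large before each occasion: Mᵢ = Σⱼ<ᵢ (Cⱼ − Rⱼ) → M1=0, M2=1299, M3=1749
Σ MᵢCᵢ = 0·1299 + 1299·626 + 1749·874 = 0 + 813174 + 1528626 = 2341800
Σ Rᵢ = 0 + 176 + 334 = 510
N̂ = 2341800 / 510 ≈ 4591.8 → 4592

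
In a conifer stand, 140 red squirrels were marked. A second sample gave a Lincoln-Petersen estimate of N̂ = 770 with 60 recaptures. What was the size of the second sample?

C = 330

From N = M·C/R: C = N·R / M = 770·60 / 140 = 46200 / 140 = 330.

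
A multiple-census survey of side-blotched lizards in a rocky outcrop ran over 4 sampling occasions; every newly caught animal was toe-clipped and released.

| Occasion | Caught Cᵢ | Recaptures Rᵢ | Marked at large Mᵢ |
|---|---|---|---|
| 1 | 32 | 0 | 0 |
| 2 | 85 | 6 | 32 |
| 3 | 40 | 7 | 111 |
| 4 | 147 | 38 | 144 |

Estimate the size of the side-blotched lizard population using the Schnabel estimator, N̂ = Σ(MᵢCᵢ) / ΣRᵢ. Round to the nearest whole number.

N ≈ 555

Σ MᵢCᵢ = 0·32 + 32·85 + 111·40 + 144·147 = 0 + 2720 + 4440 + 21168 = 28328
Σ Rᵢ = 0 + 6 + 7 + 38 = 51
N̂ = 28328 / 51 ≈ 555.45 → 555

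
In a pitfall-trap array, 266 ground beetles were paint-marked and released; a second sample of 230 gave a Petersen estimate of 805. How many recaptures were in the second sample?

From N = M·C/R: R = M·C / N = 266·230 / 805 = 61180 / 805 = 76.

R = 76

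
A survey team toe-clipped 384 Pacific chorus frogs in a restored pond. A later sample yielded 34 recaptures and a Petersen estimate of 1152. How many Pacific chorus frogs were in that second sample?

C = 102

From N = M·C/R: C = N·R / M = 1152·34 / 384 = 39168 / 384 = 102.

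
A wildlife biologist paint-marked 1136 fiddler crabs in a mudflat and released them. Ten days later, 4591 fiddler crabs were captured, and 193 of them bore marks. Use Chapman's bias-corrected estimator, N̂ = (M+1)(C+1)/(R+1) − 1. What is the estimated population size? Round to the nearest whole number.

N̂ = (1136+1)(4591+1)/(193+1) − 1 = 1137·4592/194 − 1
= 5221104/194 − 1 ≈ 26912.9 − 1 ≈ 26911.9 → 26912

N ≈ 26,912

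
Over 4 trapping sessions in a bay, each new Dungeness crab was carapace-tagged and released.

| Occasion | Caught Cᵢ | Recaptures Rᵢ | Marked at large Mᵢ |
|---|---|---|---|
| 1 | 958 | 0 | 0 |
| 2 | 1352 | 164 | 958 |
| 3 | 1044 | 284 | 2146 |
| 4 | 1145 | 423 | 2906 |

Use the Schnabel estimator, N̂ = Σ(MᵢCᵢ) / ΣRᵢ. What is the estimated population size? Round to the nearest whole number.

Σ MᵢCᵢ = 0·958 + 958·1352 + 2146·1044 + 2906·1145 = 0 + 1295216 + 2240424 + 3327370 = 6863010
Σ Rᵢ = 0 + 164 + 284 + 423 = 871
N̂ = 6863010 / 871 ≈ 7879.46 → 7879

N ≈ 7879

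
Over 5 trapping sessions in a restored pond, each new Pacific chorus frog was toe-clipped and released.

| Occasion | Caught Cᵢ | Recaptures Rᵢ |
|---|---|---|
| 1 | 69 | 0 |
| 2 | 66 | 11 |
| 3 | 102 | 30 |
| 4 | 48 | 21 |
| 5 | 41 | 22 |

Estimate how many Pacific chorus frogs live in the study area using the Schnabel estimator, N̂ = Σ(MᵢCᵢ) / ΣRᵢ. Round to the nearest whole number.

Marked at large before each occasion: Mᵢ = Σⱼ<ᵢ (Cⱼ − Rⱼ) → M1=0, M2=69, M3=124, M4=196, M5=223
Σ MᵢCᵢ = 0·69 + 69·66 + 124·102 + 196·48 + 223·41 = 0 + 4554 + 12648 + 9408 + 9143 = 35753
Σ Rᵢ = 0 + 11 + 30 + 21 + 22 = 84
N̂ = 35753 / 84 ≈ 425.6 → 426

N ≈ 426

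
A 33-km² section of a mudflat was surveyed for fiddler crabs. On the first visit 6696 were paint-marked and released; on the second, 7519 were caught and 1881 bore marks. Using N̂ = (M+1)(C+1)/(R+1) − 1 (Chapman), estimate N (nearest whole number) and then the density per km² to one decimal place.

N̂ = 6697·7520/1882 − 1 = 50361440/1882 − 1 ≈ 26758.5 → 26759
Density = N̂ / area = 26759 / 33 ≈ 810.88 → 810.9 per km²

density ≈ 810.9 fiddler crabs per km²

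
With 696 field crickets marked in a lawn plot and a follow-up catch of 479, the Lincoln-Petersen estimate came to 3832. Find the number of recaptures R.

R = 87

From N = M·C/R: R = M·C / N = 696·479 / 3832 = 333384 / 3832 = 87.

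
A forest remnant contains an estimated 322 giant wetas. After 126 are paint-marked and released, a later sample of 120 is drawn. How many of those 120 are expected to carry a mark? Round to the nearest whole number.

The marked fraction of the population is 126/322, so in a sample of 120 expect C·(M/N) marked.
E[R] = 126 × 120 / 322 = 15120 / 322 ≈ 47.0 → 47

expected recaptures ≈ 47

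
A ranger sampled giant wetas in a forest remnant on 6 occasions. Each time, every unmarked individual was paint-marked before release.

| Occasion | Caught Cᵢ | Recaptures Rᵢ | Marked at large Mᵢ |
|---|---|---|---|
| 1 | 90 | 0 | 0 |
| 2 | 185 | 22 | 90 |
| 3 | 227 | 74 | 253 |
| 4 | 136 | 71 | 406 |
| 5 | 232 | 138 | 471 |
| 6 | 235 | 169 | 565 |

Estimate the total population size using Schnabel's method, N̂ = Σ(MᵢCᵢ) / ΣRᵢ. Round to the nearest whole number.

Σ MᵢCᵢ = 0·90 + 90·185 + 253·227 + 406·136 + 471·232 + 565·235 = 0 + 16650 + 57431 + 55216 + 109272 + 132775 = 371344
Σ Rᵢ = 0 + 22 + 74 + 71 + 138 + 169 = 474
N̂ = 371344 / 474 ≈ 783.4 → 783

N ≈ 783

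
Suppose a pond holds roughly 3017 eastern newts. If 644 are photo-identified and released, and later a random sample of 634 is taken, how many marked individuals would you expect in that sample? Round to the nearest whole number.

expected recaptures ≈ 135

The marked fraction of the population is 644/3017, so in a sample of 634 expect C·(M/N) marked.
E[R] = 644 × 634 / 3017 = 408296 / 3017 ≈ 135.3 → 135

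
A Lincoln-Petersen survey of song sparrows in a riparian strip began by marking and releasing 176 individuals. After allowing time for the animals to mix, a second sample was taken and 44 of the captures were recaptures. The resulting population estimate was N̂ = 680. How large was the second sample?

C = 170

From N = M·C/R: C = N·R / M = 680·44 / 176 = 29920 / 176 = 170.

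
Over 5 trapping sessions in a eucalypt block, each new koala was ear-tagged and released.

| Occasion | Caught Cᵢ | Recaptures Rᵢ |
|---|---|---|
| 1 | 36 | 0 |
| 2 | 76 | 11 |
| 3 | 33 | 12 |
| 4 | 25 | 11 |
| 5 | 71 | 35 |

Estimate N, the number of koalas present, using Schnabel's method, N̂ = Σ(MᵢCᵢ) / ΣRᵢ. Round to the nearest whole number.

Marked at large before each occasion: Mᵢ = Σⱼ<ᵢ (Cⱼ − Rⱼ) → M1=0, M2=36, M3=101, M4=122, M5=136
Σ MᵢCᵢ = 0·36 + 36·76 + 101·33 + 122·25 + 136·71 = 0 + 2736 + 3333 + 3050 + 9656 = 18775
Σ Rᵢ = 0 + 11 + 12 + 11 + 35 = 69
N̂ = 18775 / 69 ≈ 272.1 → 272

N ≈ 272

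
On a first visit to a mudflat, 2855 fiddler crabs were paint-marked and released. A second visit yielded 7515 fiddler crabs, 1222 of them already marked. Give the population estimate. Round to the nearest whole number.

N ≈ 17,558

If marked individuals mix randomly, R/C ≈ M/N, giving N ≈ M·C/R.
N = (2855 × 7515) / 1222 = 21455325 / 1222 ≈ 17557.5 → 17558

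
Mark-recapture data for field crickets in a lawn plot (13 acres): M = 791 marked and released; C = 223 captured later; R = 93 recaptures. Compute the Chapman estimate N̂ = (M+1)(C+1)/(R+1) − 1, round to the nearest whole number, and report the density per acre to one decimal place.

density ≈ 145.1 field crickets per acre

N̂ = 792·224/94 − 1 = 177408/94 − 1 ≈ 1886.3 → 1886
Density = N̂ / area = 1886 / 13 ≈ 145.08 → 145.1 per acre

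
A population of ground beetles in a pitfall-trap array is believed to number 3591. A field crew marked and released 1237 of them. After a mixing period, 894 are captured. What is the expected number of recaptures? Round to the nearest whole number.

expected recaptures ≈ 308

The marked fraction of the population is 1237/3591, so in a sample of 894 expect C·(M/N) marked.
E[R] = 1237 × 894 / 3591 = 1105878 / 3591 ≈ 308.0 → 308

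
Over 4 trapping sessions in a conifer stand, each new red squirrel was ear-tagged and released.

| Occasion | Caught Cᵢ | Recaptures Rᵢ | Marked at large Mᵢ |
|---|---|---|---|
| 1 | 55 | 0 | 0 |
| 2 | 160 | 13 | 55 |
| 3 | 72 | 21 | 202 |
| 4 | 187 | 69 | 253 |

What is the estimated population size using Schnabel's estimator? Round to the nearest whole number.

N ≈ 686

Σ MᵢCᵢ = 0·55 + 55·160 + 202·72 + 253·187 = 0 + 8800 + 14544 + 47311 = 70655
Σ Rᵢ = 0 + 13 + 21 + 69 = 103
N̂ = 70655 / 103 ≈ 686.0 → 686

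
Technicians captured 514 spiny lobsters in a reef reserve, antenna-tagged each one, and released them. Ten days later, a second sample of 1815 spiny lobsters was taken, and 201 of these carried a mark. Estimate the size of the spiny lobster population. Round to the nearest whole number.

N ≈ 4641

N = (514 × 1815) / 201 = 932910 / 201 ≈ 4641.3 → 4641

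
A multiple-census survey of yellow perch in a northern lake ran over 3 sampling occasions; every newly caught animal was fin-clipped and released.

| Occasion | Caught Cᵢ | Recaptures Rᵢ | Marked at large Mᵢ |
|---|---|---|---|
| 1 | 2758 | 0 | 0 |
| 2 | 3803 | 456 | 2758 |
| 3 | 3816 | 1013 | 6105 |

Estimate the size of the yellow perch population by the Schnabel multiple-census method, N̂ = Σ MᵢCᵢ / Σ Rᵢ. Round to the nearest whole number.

N ≈ 22,999

Σ MᵢCᵢ = 0·2758 + 2758·3803 + 6105·3816 = 0 + 10488674 + 23296680 = 33785354
Σ Rᵢ = 0 + 456 + 1013 = 1469
N̂ = 33785354 / 1469 ≈ 22998.9 → 22999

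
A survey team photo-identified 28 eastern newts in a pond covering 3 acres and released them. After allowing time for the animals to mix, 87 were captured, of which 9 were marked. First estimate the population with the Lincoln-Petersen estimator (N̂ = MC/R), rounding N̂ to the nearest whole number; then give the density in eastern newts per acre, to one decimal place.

N̂ = 28·87/9 = 2436/9 ≈ 270.7 → 271
Density = N̂ / area = 271 / 3 ≈ 90.33 → 90.3 per acre

density ≈ 90.3 eastern newts per acre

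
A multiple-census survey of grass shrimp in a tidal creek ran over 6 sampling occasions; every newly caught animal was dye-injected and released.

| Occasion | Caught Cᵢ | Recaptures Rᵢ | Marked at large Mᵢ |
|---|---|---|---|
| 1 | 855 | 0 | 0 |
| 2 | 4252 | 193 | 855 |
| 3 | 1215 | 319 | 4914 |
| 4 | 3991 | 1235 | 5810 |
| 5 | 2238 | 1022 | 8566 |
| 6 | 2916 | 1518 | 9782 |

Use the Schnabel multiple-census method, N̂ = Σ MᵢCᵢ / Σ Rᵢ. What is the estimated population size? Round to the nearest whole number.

Σ MᵢCᵢ = 0·855 + 855·4252 + 4914·1215 + 5810·3991 + 8566·2238 + 9782·2916 = 0 + 3635460 + 5970510 + 23187710 + 19170708 + 28524312 = 80488700
Σ Rᵢ = 0 + 193 + 319 + 1235 + 1022 + 1518 = 4287
N̂ = 80488700 / 4287 ≈ 18775.1 → 18775

N ≈ 18,775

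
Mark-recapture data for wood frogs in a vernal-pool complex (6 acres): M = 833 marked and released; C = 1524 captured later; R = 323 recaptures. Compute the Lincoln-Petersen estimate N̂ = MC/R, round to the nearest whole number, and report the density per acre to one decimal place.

density ≈ 655.0 wood frogs per acre

N̂ = 833·1524/323 = 1269492/323 ≈ 3930.3 → 3930
Density = N̂ / area = 3930 / 6 = 655.0 per acre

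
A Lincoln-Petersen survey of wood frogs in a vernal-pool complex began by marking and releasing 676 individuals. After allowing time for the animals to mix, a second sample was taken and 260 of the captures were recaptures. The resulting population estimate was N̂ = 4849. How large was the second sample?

C = 1865

From N = M·C/R: C = N·R / M = 4849·260 / 676 = 1260740 / 676 = 1865.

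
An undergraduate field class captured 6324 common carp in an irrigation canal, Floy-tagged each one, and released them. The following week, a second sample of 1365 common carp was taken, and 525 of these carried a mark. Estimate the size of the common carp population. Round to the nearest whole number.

N = (6324 × 1365) / 525 = 8632260 / 525 ≈ 16442.4 → 16442

N ≈ 16,442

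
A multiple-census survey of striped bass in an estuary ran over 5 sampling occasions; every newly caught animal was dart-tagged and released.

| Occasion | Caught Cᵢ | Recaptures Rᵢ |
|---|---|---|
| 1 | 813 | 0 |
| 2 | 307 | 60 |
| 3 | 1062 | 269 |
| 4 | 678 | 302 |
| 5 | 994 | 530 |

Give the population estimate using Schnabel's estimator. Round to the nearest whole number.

Marked at large before each occasion: Mᵢ = Σⱼ<ᵢ (Cⱼ − Rⱼ) → M1=0, M2=813, M3=1060, M4=1853, M5=2229
Σ MᵢCᵢ = 0·813 + 813·307 + 1060·1062 + 1853·678 + 2229·994 = 0 + 249591 + 1125720 + 1256334 + 2215626 = 4847271
Σ Rᵢ = 0 + 60 + 269 + 302 + 530 = 1161
N̂ = 4847271 / 1161 ≈ 4175.1 → 4175

N ≈ 4175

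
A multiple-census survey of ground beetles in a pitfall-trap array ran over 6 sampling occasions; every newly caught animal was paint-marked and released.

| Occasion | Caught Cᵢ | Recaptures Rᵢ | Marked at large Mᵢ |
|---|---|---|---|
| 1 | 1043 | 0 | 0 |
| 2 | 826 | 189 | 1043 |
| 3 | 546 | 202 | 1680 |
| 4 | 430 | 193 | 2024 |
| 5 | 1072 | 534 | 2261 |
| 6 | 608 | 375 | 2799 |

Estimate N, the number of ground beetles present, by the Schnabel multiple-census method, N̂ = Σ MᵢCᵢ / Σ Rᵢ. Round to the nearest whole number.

Σ MᵢCᵢ = 0·1043 + 1043·826 + 1680·546 + 2024·430 + 2261·1072 + 2799·608 = 0 + 861518 + 917280 + 870320 + 2423792 + 1701792 = 6774702
Σ Rᵢ = 0 + 189 + 202 + 193 + 534 + 375 = 1493
N̂ = 6774702 / 1493 ≈ 4537.6 → 4538

N ≈ 4538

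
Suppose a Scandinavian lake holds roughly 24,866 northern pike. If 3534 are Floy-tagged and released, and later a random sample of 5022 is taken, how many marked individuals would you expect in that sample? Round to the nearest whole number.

Expected recaptures E[R] = M·C / N.
E[R] = 3534 × 5022 / 24866 = 17747748 / 24866 ≈ 713.7 → 714

expected recaptures ≈ 714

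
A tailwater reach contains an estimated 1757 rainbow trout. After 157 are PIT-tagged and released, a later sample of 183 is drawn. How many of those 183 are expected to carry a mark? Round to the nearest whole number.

The marked fraction of the population is 157/1757, so in a sample of 183 expect C·(M/N) marked.
E[R] = 157 × 183 / 1757 = 28731 / 1757 ≈ 16.4 → 16

expected recaptures ≈ 16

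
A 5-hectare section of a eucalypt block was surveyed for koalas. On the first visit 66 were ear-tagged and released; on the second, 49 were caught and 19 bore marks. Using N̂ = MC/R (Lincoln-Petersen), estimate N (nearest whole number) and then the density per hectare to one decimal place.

N̂ = 66·49/19 = 3234/19 ≈ 170.2 → 170
Density = N̂ / area = 170 / 5 = 34.0 per hectare

density ≈ 34.0 koalas per hectare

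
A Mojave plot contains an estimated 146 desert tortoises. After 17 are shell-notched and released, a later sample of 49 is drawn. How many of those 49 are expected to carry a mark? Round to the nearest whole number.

expected recaptures ≈ 6

The marked fraction of the population is 17/146, so in a sample of 49 expect C·(M/N) marked.
E[R] = 17 × 49 / 146 = 833 / 146 ≈ 5.7 → 6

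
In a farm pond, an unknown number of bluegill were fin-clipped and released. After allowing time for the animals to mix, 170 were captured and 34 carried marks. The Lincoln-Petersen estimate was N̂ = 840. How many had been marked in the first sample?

M = 168

From N = M·C/R: M = N·R / C = 840·34 / 170 = 28560 / 170 = 168.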